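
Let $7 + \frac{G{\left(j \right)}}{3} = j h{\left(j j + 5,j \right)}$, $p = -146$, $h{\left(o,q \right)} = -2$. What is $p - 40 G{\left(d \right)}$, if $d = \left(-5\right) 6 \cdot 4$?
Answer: $-28106$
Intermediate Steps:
$d = -120$ ($d = \left(-30\right) 4 = -120$)
$G{\left(j \right)} = -21 - 6 j$ ($G{\left(j \right)} = -21 + 3 j \left(-2\right) = -21 + 3 \left(- 2 j\right) = -21 - 6 j$)
$p - 40 G{\left(d \right)} = -146 - 40 \left(-21 - -720\right) = -146 - 40 \left(-21 + 720\right) = -146 - 27960 = -28106$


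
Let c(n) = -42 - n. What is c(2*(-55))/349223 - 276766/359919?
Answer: -13804082618/17955998991 ≈ -0.76877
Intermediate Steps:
c(2*(-55))/349223 - 276766/359919 = (-42 - 2*(-55))/349223 - 276766/359919 = (-42 - 1*(-110))*(1/349223) - 276766*1/359919 = (-42 + 110)*(1/349223) - 39538/51417 = 68*(1/349223) - 39538/51417 = 68/349223 - 39538/51417 = -13804082618/17955998991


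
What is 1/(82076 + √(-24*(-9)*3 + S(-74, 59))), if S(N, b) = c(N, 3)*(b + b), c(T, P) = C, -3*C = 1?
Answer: 123114/10104703751 - √5478/20209407502 ≈ 1.2180e-5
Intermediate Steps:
C = -⅓ (C = -⅓*1 = -⅓ ≈ -0.33333)
c(T, P) = -⅓
S(N, b) = -2*b/3 (S(N, b) = -(b + b)/3 = -2*b/3)
1/(82076 + √(-24*(-9)*3 + S(-74, 59))) = 1/(82076 + √(-24*(-9)*3 - ⅔*59)) = 1/(82076 + √(216*3 - 118/3)) = 1/(82076 + √(648 - 118/3)) = 1/(82076 + √(1826/3)) = 1/(82076 + √5478/3)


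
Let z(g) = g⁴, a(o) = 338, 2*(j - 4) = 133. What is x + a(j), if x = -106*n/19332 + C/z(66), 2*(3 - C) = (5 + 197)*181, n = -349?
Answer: 577252877779/1698238872 ≈ 339.91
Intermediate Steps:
j = 141/2 (j = 4 + (½)*133 = 4 + 133/2 = 141/2 ≈ 70.500)
C = -18278 (C = 3 - (5 + 197)*181/2 = 3 - 101*181 = 3 - ½*36562 = 3 - 18281 = -18278)
x = 3248139043/1698238872 (x = -106*(-349)/19332 - 18278/(66⁴) = 36994*(1/19332) - 18278/18974736 = 18497/9666 - 18278*1/18974736 = 18497/9666 - 9139/9487368 = 3248139043/1698238872 ≈ 1.9127)
x + a(j) = 3248139043/1698238872 + 338 = 577252877779/1698238872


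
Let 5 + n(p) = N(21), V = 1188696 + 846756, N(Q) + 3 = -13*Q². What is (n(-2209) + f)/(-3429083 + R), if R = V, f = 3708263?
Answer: -3702522/1393631 ≈ -2.6567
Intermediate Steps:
N(Q) = -3 - 13*Q²
V = 2035452
R = 2035452
n(p) = -5741 (n(p) = -5 + (-3 - 13*21²) = -5 + (-3 - 13*441) = -5 + (-3 - 5733) = -5 - 5736 = -5741)
(n(-2209) + f)/(-3429083 + R) = (-5741 + 3708263)/(-3429083 + 2035452) = 3702522/(-1393631) = 3702522*(-1/1393631) = -3702522/1393631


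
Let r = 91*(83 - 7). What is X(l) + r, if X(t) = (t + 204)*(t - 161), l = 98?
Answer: -12110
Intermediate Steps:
X(t) = (-161 + t)*(204 + t) (X(t) = (204 + t)*(-161 + t) = (-161 + t)*(204 + t))
r = 6916 (r = 91*76 = 6916)
X(l) + r = (-32844 + 98**2 + 43*98) + 6916 = (-32844 + 9604 + 4214) + 6916 = -19026 + 6916 = -12110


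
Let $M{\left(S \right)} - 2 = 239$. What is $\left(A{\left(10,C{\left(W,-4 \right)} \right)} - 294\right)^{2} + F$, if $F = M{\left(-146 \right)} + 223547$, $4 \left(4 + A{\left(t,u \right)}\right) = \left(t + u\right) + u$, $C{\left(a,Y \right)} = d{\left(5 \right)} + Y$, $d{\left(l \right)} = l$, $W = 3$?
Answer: $310813$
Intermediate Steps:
$M{\left(S \right)} = 241$ ($M{\left(S \right)} = 2 + 239 = 241$)
$C{\left(a,Y \right)} = 5 + Y$
$A{\left(t,u \right)} = -4 + \frac{u}{2} + \frac{t}{4}$ ($A{\left(t,u \right)} = -4 + \frac{\left(t + u\right) + u}{4} = -4 + \frac{t + 2 u}{4} = -4 + \left(\frac{u}{2} + \frac{t}{4}\right) = -4 + \frac{u}{2} + \frac{t}{4}$)
$F = 223788$ ($F = 241 + 223547 = 223788$)
$\left(A{\left(10,C{\left(W,-4 \right)} \right)} - 294\right)^{2} + F = \left(\left(-4 + \frac{5 - 4}{2} + \frac{1}{4} \cdot 10\right) - 294\right)^{2} + 223788 = \left(\left(-4 + \frac{1}{2} \cdot 1 + \frac{5}{2}\right) - 294\right)^{2} + 223788 = \left(\left(-4 + \frac{1}{2} + \frac{5}{2}\right) - 294\right)^{2} + 223788 = \left(-1 - 294\right)^{2} + 223788 = \left(-295\right)^{2} + 223788 = 87025 + 223788 = 310813$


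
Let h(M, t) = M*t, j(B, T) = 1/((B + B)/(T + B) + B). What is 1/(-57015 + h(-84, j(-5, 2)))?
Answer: -5/284823 ≈ -1.7555e-5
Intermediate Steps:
j(B, T) = 1/(B + 2*B/(B + T)) (j(B, T) = 1/((2*B)/(B + T) + B) = 1/(2*B/(B + T) + B) = 1/(B + 2*B/(B + T)))
1/(-57015 + h(-84, j(-5, 2))) = 1/(-57015 - 84*(-5 + 2)/((-5)*(2 - 5 + 2))) = 1/(-57015 - (-84)*(-3)/(5*(-1))) = 1/(-57015 - (-84)*(-1)*(-3)/5) = 1/(-57015 - 84*(-⅗)) = 1/(-57015 + 252/5) = 1/(-284823/5) = -5/284823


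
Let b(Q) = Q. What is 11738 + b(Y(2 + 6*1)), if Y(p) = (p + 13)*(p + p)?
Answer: 12074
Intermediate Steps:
Y(p) = 2*p*(13 + p) (Y(p) = (13 + p)*(2*p) = 2*p*(13 + p))
11738 + b(Y(2 + 6*1)) = 11738 + 2*(2 + 6*1)*(13 + (2 + 6*1)) = 11738 + 2*(2 + 6)*(13 + (2 + 6)) = 11738 + 2*8*(13 + 8) = 11738 + 2*8*21 = 11738 + 336 = 12074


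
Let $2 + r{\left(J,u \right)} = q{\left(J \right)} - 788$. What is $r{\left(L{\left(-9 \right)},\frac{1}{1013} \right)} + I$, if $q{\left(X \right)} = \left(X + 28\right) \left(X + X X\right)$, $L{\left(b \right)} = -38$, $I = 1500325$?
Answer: $1485475$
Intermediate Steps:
$q{\left(X \right)} = \left(28 + X\right) \left(X + X^{2}\right)$
$r{\left(J,u \right)} = -790 + J \left(28 + J^{2} + 29 J\right)$ ($r{\left(J,u \right)} = -2 + \left(J \left(28 + J^{2} + 29 J\right) - 788\right) = -2 + \left(-788 + J \left(28 + J^{2} + 29 J\right)\right) = -790 + J \left(28 + J^{2} + 29 J\right)$)
$r{\left(L{\left(-9 \right)},\frac{1}{1013} \right)} + I = \left(-790 - 38 \left(28 + \left(-38\right)^{2} + 29 \left(-38\right)\right)\right) + 1500325 = \left(-790 - 38 \left(28 + 1444 - 1102\right)\right) + 1500325 = \left(-790 - 14060\right) + 1500325 = -14850 + 1500325 = 1485475$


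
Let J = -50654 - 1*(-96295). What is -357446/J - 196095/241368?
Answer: -31741999341/3672092296 ≈ -8.6441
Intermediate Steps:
J = 45641 (J = -50654 + 96295 = 45641)
-357446/J - 196095/241368 = -357446/45641 - 196095/241368 = -357446*1/45641 - 196095*1/241368 = -357446/45641 - 65365/80456 = -31741999341/3672092296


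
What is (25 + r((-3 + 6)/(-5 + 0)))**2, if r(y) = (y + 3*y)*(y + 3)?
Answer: 231361/625 ≈ 370.18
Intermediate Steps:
r(y) = 4*y*(3 + y) (r(y) = (4*y)*(3 + y) = 4*y*(3 + y))
(25 + r((-3 + 6)/(-5 + 0)))**2 = (25 + 4*((-3 + 6)/(-5 + 0))*(3 + (-3 + 6)/(-5 + 0)))**2 = (25 + 4*(3/(-5))*(3 + 3/(-5)))**2 = (25 + 4*(3*(-1/5))*(3 + 3*(-1/5)))**2 = (25 + 4*(-3/5)*(3 - 3/5))**2 = (25 + 4*(-3/5)*(12/5))**2 = (25 - 144/25)**2 = (481/25)**2 = 231361/625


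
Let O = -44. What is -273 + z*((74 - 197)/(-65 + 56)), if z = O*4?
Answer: -8035/3 ≈ -2678.3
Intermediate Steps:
z = -176 (z = -44*4 = -176)
-273 + z*((74 - 197)/(-65 + 56)) = -273 - 176*(74 - 197)/(-65 + 56) = -273 - (-21648)/(-9) = -273 - (-21648)*(-1)/9 = -273 - 176*41/3 = -273 - 7216/3 = -8035/3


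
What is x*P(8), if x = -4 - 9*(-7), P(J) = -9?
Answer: -531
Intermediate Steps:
x = 59 (x = -4 + 63 = 59)
x*P(8) = 59*(-9) = -531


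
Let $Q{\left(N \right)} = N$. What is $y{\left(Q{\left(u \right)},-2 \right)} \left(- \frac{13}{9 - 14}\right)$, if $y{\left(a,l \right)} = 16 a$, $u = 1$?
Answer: $\frac{208}{5} \approx 41.6$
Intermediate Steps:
$y{\left(Q{\left(u \right)},-2 \right)} \left(- \frac{13}{9 - 14}\right) = 16 \cdot 1 \left(- \frac{13}{9 - 14}\right) = 16 \left(- \frac{13}{-5}\right) = 16 \left(\left(-13\right) \left(- \frac{1}{5}\right)\right) = 16 \cdot \frac{13}{5} = \frac{208}{5}$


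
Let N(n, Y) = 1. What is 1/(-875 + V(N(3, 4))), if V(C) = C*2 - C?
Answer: -1/874 ≈ -0.0011442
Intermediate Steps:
V(C) = C (V(C) = 2*C - C = C)
1/(-875 + V(N(3, 4))) = 1/(-875 + 1) = 1/(-874) = -1/874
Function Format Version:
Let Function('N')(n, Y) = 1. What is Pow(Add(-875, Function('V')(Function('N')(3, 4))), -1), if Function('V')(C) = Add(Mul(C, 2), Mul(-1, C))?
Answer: Rational(-1, 874) ≈ -0.0011442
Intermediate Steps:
Function('V')(C) = C (Function('V')(C) = Add(Mul(2, C), Mul(-1, C)) = C)
Pow(Add(-875, Function('V')(Function('N')(3, 4))), -1) = Pow(Add(-875, 1), -1) = Pow(-874, -1) = Rational(-1, 874)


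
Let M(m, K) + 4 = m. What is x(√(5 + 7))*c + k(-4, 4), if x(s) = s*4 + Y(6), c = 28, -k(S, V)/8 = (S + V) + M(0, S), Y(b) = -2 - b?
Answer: -192 + 224*√3 ≈ 195.98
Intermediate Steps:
M(m, K) = -4 + m
k(S, V) = 32 - 8*S - 8*V (k(S, V) = -8*((S + V) + (-4 + 0)) = -8*((S + V) - 4) = -8*(-4 + S + V) = 32 - 8*S - 8*V)
x(s) = -8 + 4*s (x(s) = s*4 + (-2 - 1*6) = 4*s + (-2 - 6) = 4*s - 8 = -8 + 4*s)
x(√(5 + 7))*c + k(-4, 4) = (-8 + 4*√(5 + 7))*28 + (32 - 8*(-4) - 8*4) = (-8 + 4*√12)*28 + (32 + 32 - 32) = (-8 + 4*(2*√3))*28 + 32 = (-8 + 8*√3)*28 + 32 = (-224 + 224*√3) + 32 = -192 + 224*√3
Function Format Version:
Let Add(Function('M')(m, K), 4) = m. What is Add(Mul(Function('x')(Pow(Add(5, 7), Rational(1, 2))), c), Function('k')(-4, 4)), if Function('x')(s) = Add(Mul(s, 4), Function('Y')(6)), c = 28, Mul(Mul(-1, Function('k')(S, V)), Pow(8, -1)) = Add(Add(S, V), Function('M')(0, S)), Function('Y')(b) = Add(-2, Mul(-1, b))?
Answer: Add(-192, Mul(224, Pow(3, Rational(1, 2)))) ≈ 195.98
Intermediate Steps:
Function('M')(m, K) = Add(-4, m)
Function('k')(S, V) = Add(32, Mul(-8, S), Mul(-8, V)) (Function('k')(S, V) = Mul(-8, Add(Add(S, V), Add(-4, 0))) = Mul(-8, Add(Add(S, V), -4)) = Mul(-8, Add(-4, S, V)) = Add(32, Mul(-8, S), Mul(-8, V)))
Function('x')(s) = Add(-8, Mul(4, s)) (Function('x')(s) = Add(Mul(s, 4), Add(-2, Mul(-1, 6))) = Add(Mul(4, s), Add(-2, -6)) = Add(Mul(4, s), -8) = Add(-8, Mul(4, s)))
Add(Mul(Function('x')(Pow(Add(5, 7), Rational(1, 2))), c), Function('k')(-4, 4)) = Add(Mul(Add(-8, Mul(4, Pow(Add(5, 7), Rational(1, 2)))), 28), Add(32, Mul(-8, -4), Mul(-8, 4))) = Add(Mul(Add(-8, Mul(4, Pow(12, Rational(1, 2)))), 28), Add(32, 32, -32)) = Add(Mul(Add(-8, Mul(4, Mul(2, Pow(3, Rational(1, 2))))), 28), 32) = Add(Mul(Add(-8, Mul(8, Pow(3, Rational(1, 2)))), 28), 32) = Add(Add(-224, Mul(224, Pow(3, Rational(1, 2)))), 32) = Add(-192, Mul(224, Pow(3, Rational(1, 2))))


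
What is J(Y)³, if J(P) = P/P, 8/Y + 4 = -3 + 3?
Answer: 1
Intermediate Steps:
Y = -2 (Y = 8/(-4 + (-3 + 3)) = 8/(-4 + 0) = 8/(-4) = 8*(-¼) = -2)
J(P) = 1
J(Y)³ = 1³ = 1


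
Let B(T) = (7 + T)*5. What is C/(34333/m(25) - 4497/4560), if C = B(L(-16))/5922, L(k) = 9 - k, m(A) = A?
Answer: 608000/30882451257 ≈ 1.9688e-5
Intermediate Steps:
B(T) = 35 + 5*T
C = 80/2961 (C = (35 + 5*(9 - 1*(-16)))/5922 = (35 + 5*(9 + 16))*(1/5922) = (35 + 5*25)*(1/5922) = (35 + 125)*(1/5922) = 160*(1/5922) = 80/2961 ≈ 0.027018)
C/(34333/m(25) - 4497/4560) = 80/(2961*(34333/25 - 4497/4560)) = 80/(2961*(34333*(1/25) - 4497*1/4560)) = 80/(2961*(34333/25 - 1499/1520)) = 80/(2961*(10429737/7600)) = (80/2961)*(7600/10429737) = 608000/30882451257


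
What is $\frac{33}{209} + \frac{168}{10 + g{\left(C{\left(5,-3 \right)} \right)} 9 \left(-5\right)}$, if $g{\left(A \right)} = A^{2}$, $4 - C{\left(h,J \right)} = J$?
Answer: $\frac{3393}{41705} \approx 0.081357$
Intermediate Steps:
$C{\left(h,J \right)} = 4 - J$
$\frac{33}{209} + \frac{168}{10 + g{\left(C{\left(5,-3 \right)} \right)} 9 \left(-5\right)} = \frac{33}{209} + \frac{168}{10 + \left(4 - -3\right)^{2} \cdot 9 \left(-5\right)} = 33 \cdot \frac{1}{209} + \frac{168}{10 + \left(4 + 3\right)^{2} \left(-45\right)} = \frac{3}{19} + \frac{168}{10 + 7^{2} \left(-45\right)} = \frac{3}{19} + \frac{168}{10 + 49 \left(-45\right)} = \frac{3}{19} + \frac{168}{10 - 2205} = \frac{3}{19} + \frac{168}{-2195} = \frac{3}{19} + 168 \left(- \frac{1}{2195}\right) = \frac{3}{19} - \frac{168}{2195} = \frac{3393}{41705}$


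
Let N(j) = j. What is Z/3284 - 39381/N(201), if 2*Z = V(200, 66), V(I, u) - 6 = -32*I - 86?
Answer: -10831537/55007 ≈ -196.91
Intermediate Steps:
V(I, u) = -80 - 32*I (V(I, u) = 6 + (-32*I - 86) = 6 + (-86 - 32*I) = -80 - 32*I)
Z = -3240 (Z = (-80 - 32*200)/2 = (-80 - 6400)/2 = (½)*(-6480) = -3240)
Z/3284 - 39381/N(201) = -3240/3284 - 39381/201 = -3240*1/3284 - 39381*1/201 = -810/821 - 13127/67 = -10831537/55007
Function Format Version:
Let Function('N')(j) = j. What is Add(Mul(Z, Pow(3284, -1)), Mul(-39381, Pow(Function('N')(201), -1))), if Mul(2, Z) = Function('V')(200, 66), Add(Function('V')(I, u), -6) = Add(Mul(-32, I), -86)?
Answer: Rational(-10831537, 55007) ≈ -196.91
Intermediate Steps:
Function('V')(I, u) = Add(-80, Mul(-32, I)) (Function('V')(I, u) = Add(6, Add(Mul(-32, I), -86)) = Add(6, Add(-86, Mul(-32, I))) = Add(-80, Mul(-32, I)))
Z = -3240 (Z = Mul(Rational(1, 2), Add(-80, Mul(-32, 200))) = Mul(Rational(1, 2), Add(-80, -6400)) = Mul(Rational(1, 2), -6480) = -3240)
Add(Mul(Z, Pow(3284, -1)), Mul(-39381, Pow(Function('N')(201), -1))) = Add(Mul(-3240, Pow(3284, -1)), Mul(-39381, Pow(201, -1))) = Add(Mul(-3240, Rational(1, 3284)), Mul(-39381, Rational(1, 201))) = Add(Rational(-810, 821), Rational(-13127, 67)) = Rational(-10831537, 55007)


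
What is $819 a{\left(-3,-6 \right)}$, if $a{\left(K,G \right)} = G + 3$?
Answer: $-2457$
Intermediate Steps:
$a{\left(K,G \right)} = 3 + G$
$819 a{\left(-3,-6 \right)} = 819 \left(3 - 6\right) = 819 \left(-3\right) = -2457$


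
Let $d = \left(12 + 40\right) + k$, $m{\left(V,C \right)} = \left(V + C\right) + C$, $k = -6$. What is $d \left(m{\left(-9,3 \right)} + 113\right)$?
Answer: $5060$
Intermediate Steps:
$m{\left(V,C \right)} = V + 2 C$ ($m{\left(V,C \right)} = \left(C + V\right) + C = V + 2 C$)
$d = 46$ ($d = \left(12 + 40\right) - 6 = 52 - 6 = 46$)
$d \left(m{\left(-9,3 \right)} + 113\right) = 46 \left(\left(-9 + 2 \cdot 3\right) + 113\right) = 46 \left(\left(-9 + 6\right) + 113\right) = 46 \left(-3 + 113\right) = 46 \cdot 110 = 5060$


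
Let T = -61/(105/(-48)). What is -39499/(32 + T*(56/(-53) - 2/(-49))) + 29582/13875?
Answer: -49805000801311/4633584000 ≈ -10749.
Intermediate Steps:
T = 976/35 (T = -61/(105*(-1/48)) = -61/(-35/16) = -61*(-16/35) = 976/35 ≈ 27.886)
-39499/(32 + T*(56/(-53) - 2/(-49))) + 29582/13875 = -39499/(32 + 976*(56/(-53) - 2/(-49))/35) + 29582/13875 = -39499/(32 + 976*(56*(-1/53) - 2*(-1/49))/35) + 29582*(1/13875) = -39499/(32 + 976*(-56/53 + 2/49)/35) + 29582/13875 = -39499/(32 + (976/35)*(-2638/2597)) + 29582/13875 = -39499/(32 - 2574688/90895) + 29582/13875 = -39499/333952/90895 + 29582/13875 = -39499*90895/333952 + 29582/13875 = -3590261605/333952 + 29582/13875 = -49805000801311/4633584000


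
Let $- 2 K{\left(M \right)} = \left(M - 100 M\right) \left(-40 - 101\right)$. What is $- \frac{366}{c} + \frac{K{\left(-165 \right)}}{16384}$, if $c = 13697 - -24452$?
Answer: $\frac{87854118927}{1250066432} \approx 70.28$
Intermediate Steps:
$K{\left(M \right)} = - \frac{13959 M}{2}$ ($K{\left(M \right)} = - \frac{\left(M - 100 M\right) \left(-40 - 101\right)}{2} = - \frac{- 99 M \left(-141\right)}{2} = - \frac{13959 M}{2}$)
$c = 38149$ ($c = 13697 + 24452 = 38149$)
$- \frac{366}{c} + \frac{K{\left(-165 \right)}}{16384} = - \frac{366}{38149} + \frac{\left(- \frac{13959}{2}\right) \left(-165\right)}{16384} = \left(-366\right) \frac{1}{38149} + \frac{2303235}{2} \cdot \frac{1}{16384} = - \frac{366}{38149} + \frac{2303235}{32768} = \frac{87854118927}{1250066432}$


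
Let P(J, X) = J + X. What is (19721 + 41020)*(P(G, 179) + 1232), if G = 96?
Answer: 91536687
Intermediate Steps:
(19721 + 41020)*(P(G, 179) + 1232) = (19721 + 41020)*((96 + 179) + 1232) = 60741*(275 + 1232) = 60741*1507 = 91536687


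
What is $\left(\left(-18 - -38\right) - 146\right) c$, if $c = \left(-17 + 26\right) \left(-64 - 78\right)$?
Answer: $161028$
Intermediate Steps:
$c = -1278$ ($c = 9 \left(-142\right) = -1278$)
$\left(\left(-18 - -38\right) - 146\right) c = \left(\left(-18 - -38\right) - 146\right) \left(-1278\right) = \left(\left(-18 + 38\right) - 146\right) \left(-1278\right) = \left(20 - 146\right) \left(-1278\right) = \left(-126\right) \left(-1278\right) = 161028$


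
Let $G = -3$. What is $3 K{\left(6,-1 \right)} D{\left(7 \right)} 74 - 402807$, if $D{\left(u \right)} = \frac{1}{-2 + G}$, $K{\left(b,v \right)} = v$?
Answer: $- \frac{2013813}{5} \approx -4.0276 \cdot 10^{5}$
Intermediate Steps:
$D{\left(u \right)} = - \frac{1}{5}$ ($D{\left(u \right)} = \frac{1}{-2 - 3} = \frac{1}{-5} = - \frac{1}{5}$)
$3 K{\left(6,-1 \right)} D{\left(7 \right)} 74 - 402807 = 3 \left(-1\right) \left(- \frac{1}{5}\right) 74 - 402807 = \left(-3\right) \left(- \frac{1}{5}\right) 74 - 402807 = \frac{3}{5} \cdot 74 - 402807 = \frac{222}{5} - 402807 = - \frac{2013813}{5}$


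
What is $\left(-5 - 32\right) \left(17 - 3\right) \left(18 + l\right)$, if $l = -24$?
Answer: $3108$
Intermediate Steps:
$\left(-5 - 32\right) \left(17 - 3\right) \left(18 + l\right) = \left(-5 - 32\right) \left(17 - 3\right) \left(18 - 24\right) = - 37 \cdot 14 \left(-6\right) = \left(-37\right) \left(-84\right) = 3108$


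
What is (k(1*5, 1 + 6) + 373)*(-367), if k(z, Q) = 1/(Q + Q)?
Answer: -1916841/14 ≈ -1.3692e+5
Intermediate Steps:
k(z, Q) = 1/(2*Q)
(k(1*5, 1 + 6) + 373)*(-367) = (1/(2*(1 + 6)) + 373)*(-367) = ((½)/7 + 373)*(-367) = ((½)*(⅐) + 373)*(-367) = (1/14 + 373)*(-367) = (5223/14)*(-367) = -1916841/14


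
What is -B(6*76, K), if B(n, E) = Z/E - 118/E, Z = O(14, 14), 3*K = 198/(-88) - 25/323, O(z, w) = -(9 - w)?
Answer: -437988/3007 ≈ -145.66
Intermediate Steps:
O(z, w) = -9 + w
K = -3007/3876 (K = (198/(-88) - 25/323)/3 = (198*(-1/88) - 25*1/323)/3 = (-9/4 - 25/323)/3 = (⅓)*(-3007/1292) = -3007/3876 ≈ -0.77580)
Z = 5 (Z = -9 + 14 = 5)
B(n, E) = -113/E (B(n, E) = 5/E - 118/E = -113/E)
-B(6*76, K) = -(-113)/(-3007/3876) = -(-113)*(-3876)/3007 = -1*437988/3007 = -437988/3007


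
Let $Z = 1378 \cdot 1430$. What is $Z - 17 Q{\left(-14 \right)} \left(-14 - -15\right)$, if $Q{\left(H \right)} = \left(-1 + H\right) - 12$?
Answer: $1970999$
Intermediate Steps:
$Q{\left(H \right)} = -13 + H$
$Z = 1970540$
$Z - 17 Q{\left(-14 \right)} \left(-14 - -15\right) = 1970540 - 17 \left(-13 - 14\right) \left(-14 - -15\right) = 1970540 - 17 \left(-27\right) \left(-14 + 15\right) = 1970540 - \left(-459\right) 1 = 1970540 - -459 = 1970540 + 459 = 1970999$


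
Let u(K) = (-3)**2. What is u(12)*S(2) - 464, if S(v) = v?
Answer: -446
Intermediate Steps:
u(K) = 9
u(12)*S(2) - 464 = 9*2 - 464 = 18 - 464 = -446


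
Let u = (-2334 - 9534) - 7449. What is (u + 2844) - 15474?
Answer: -31947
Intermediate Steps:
u = -19317 (u = -11868 - 7449 = -19317)
(u + 2844) - 15474 = (-19317 + 2844) - 15474 = -16473 - 15474 = -31947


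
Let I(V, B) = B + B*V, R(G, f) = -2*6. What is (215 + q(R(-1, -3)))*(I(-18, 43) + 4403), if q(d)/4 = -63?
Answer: -135864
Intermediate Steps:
R(G, f) = -12
q(d) = -252 (q(d) = 4*(-63) = -252)
(215 + q(R(-1, -3)))*(I(-18, 43) + 4403) = (215 - 252)*(43*(1 - 18) + 4403) = -37*(43*(-17) + 4403) = -37*(-731 + 4403) = -37*3672 = -135864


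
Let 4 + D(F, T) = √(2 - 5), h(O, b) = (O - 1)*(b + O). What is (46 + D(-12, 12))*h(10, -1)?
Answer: 3402 + 81*I*√3 ≈ 3402.0 + 140.3*I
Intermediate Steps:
h(O, b) = (-1 + O)*(O + b)
D(F, T) = -4 + I*√3 (D(F, T) = -4 + √(2 - 5) = -4 + √(-3) = -4 + I*√3)
(46 + D(-12, 12))*h(10, -1) = (46 + (-4 + I*√3))*(10² - 1*10 - 1*(-1) + 10*(-1)) = (42 + I*√3)*(100 - 10 + 1 - 10) = (42 + I*√3)*81 = 3402 + 81*I*√3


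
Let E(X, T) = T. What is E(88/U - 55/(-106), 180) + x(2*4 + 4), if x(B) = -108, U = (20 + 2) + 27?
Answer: 72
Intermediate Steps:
U = 49 (U = 22 + 27 = 49)
E(88/U - 55/(-106), 180) + x(2*4 + 4) = 180 - 108 = 72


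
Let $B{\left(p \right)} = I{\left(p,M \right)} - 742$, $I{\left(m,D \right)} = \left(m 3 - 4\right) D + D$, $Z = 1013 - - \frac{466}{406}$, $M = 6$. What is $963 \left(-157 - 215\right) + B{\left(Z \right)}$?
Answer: $- \frac{69170492}{203} \approx -3.4074 \cdot 10^{5}$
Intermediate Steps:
$Z = \frac{205872}{203}$ ($Z = 1013 - \left(-466\right) \frac{1}{406} = 1013 - - \frac{233}{203} = 1013 + \frac{233}{203} = \frac{205872}{203} \approx 1014.1$)
$I{\left(m,D \right)} = D + D \left(-4 + 3 m\right)$ ($I{\left(m,D \right)} = \left(3 m - 4\right) D + D = \left(-4 + 3 m\right) D + D = D \left(-4 + 3 m\right) + D = D + D \left(-4 + 3 m\right)$)
$B{\left(p \right)} = -760 + 18 p$ ($B{\left(p \right)} = 3 \cdot 6 \left(-1 + p\right) - 742 = \left(-18 + 18 p\right) - 742 = -760 + 18 p$)
$963 \left(-157 - 215\right) + B{\left(Z \right)} = 963 \left(-157 - 215\right) + \left(-760 + 18 \cdot \frac{205872}{203}\right) = 963 \left(-372\right) + \left(-760 + \frac{3705696}{203}\right) = -358236 + \frac{3551416}{203} = - \frac{69170492}{203}$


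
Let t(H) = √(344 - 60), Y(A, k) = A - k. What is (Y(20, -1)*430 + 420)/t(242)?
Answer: 4725*√71/71 ≈ 560.75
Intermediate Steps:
t(H) = 2*√71 (t(H) = √284 = 2*√71)
(Y(20, -1)*430 + 420)/t(242) = ((20 - 1*(-1))*430 + 420)/((2*√71)) = ((20 + 1)*430 + 420)*(√71/142) = (21*430 + 420)*(√71/142) = (9030 + 420)*(√71/142) = 9450*(√71/142) = 4725*√71/71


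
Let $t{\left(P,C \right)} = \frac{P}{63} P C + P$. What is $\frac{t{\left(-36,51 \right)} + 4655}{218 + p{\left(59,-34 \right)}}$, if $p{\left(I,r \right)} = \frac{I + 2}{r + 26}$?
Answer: $\frac{28856}{1071} \approx 26.943$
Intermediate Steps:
$t{\left(P,C \right)} = P + \frac{C P^{2}}{63}$ ($t{\left(P,C \right)} = P \frac{1}{63} P C + P = \frac{P}{63} P C + P = \frac{P^{2}}{63} C + P = \frac{C P^{2}}{63} + P = P + \frac{C P^{2}}{63}$)
$p{\left(I,r \right)} = \frac{2 + I}{26 + r}$
$\frac{t{\left(-36,51 \right)} + 4655}{218 + p{\left(59,-34 \right)}} = \frac{\frac{1}{63} \left(-36\right) \left(63 + 51 \left(-36\right)\right) + 4655}{218 + \frac{2 + 59}{26 - 34}} = \frac{\frac{1}{63} \left(-36\right) \left(63 - 1836\right) + 4655}{218 + \frac{1}{-8} \cdot 61} = \frac{\frac{1}{63} \left(-36\right) \left(-1773\right) + 4655}{218 - \frac{61}{8}} = \frac{\frac{7092}{7} + 4655}{218 - \frac{61}{8}} = \frac{39677}{7 \cdot \frac{1683}{8}} = \frac{39677}{7} \cdot \frac{8}{1683} = \frac{28856}{1071}$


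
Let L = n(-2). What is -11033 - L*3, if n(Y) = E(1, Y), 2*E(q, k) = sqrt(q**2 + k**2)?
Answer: -11033 - 3*sqrt(5)/2 ≈ -11036.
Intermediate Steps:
E(q, k) = sqrt(k**2 + q**2)/2 (E(q, k) = sqrt(q**2 + k**2)/2 = sqrt(k**2 + q**2)/2)
n(Y) = sqrt(1 + Y**2)/2 (n(Y) = sqrt(Y**2 + 1**2)/2 = sqrt(Y**2 + 1)/2 = sqrt(1 + Y**2)/2)
L = sqrt(5)/2 (L = sqrt(1 + (-2)**2)/2 = sqrt(1 + 4)/2 = sqrt(5)/2 ≈ 1.1180)
-11033 - L*3 = -11033 - sqrt(5)/2*3 = -11033 - 3*sqrt(5)/2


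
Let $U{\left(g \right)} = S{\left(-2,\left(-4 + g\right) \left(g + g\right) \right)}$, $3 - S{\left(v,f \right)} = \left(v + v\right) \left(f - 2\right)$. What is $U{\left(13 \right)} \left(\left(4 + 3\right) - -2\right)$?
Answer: $8379$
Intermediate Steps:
$S{\left(v,f \right)} = 3 - 2 v \left(-2 + f\right)$ ($S{\left(v,f \right)} = 3 - \left(v + v\right) \left(f - 2\right) = 3 - 2 v \left(-2 + f\right)$)
$U{\left(g \right)} = -5 + 8 g \left(-4 + g\right)$ ($U{\left(g \right)} = 3 + 4 \left(-2\right) - 2 \left(-4 + g\right) \left(g + g\right) \left(-2\right) = 3 - 8 - 2 \left(-4 + g\right) 2 g \left(-2\right) = 3 - 8 - 2 \cdot 2 g \left(-4 + g\right) \left(-2\right) = 3 - 8 + 8 g \left(-4 + g\right) = -5 + 8 g \left(-4 + g\right)$)
$U{\left(13 \right)} \left(\left(4 + 3\right) - -2\right) = \left(-5 + 8 \cdot 13 \left(-4 + 13\right)\right) \left(\left(4 + 3\right) - -2\right) = \left(-5 + 8 \cdot 13 \cdot 9\right) \left(7 + 2\right) = \left(-5 + 936\right) 9 = 931 \cdot 9 = 8379$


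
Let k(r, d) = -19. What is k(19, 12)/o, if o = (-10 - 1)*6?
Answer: 19/66 ≈ 0.28788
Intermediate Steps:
o = -66 (o = -11*6 = -66)
k(19, 12)/o = -19/(-66) = -19*(-1/66) = 19/66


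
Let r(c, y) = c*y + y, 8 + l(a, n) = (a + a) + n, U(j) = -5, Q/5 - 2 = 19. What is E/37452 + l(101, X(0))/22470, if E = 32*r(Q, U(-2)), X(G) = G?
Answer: -5192021/11688145 ≈ -0.44421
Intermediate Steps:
Q = 105 (Q = 10 + 5*19 = 10 + 95 = 105)
l(a, n) = -8 + n + 2*a (l(a, n) = -8 + ((a + a) + n) = -8 + (2*a + n) = -8 + (n + 2*a) = -8 + n + 2*a)
r(c, y) = y + c*y
E = -16960 (E = 32*(-5*(1 + 105)) = 32*(-5*106) = 32*(-530) = -16960)
E/37452 + l(101, X(0))/22470 = -16960/37452 + (-8 + 0 + 2*101)/22470 = -16960*1/37452 + (-8 + 0 + 202)*(1/22470) = -4240/9363 + 194*(1/22470) = -4240/9363 + 97/11235 = -5192021/11688145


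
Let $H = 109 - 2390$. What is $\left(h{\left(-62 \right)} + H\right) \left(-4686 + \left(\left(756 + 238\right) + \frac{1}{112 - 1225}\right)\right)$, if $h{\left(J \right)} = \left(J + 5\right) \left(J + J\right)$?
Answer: $- \frac{19670726039}{1113} \approx -1.7674 \cdot 10^{7}$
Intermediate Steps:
$H = -2281$ ($H = 109 - 2390 = -2281$)
$h{\left(J \right)} = 2 J \left(5 + J\right)$ ($h{\left(J \right)} = \left(5 + J\right) 2 J = 2 J \left(5 + J\right)$)
$\left(h{\left(-62 \right)} + H\right) \left(-4686 + \left(\left(756 + 238\right) + \frac{1}{112 - 1225}\right)\right) = \left(2 \left(-62\right) \left(5 - 62\right) - 2281\right) \left(-4686 + \left(\left(756 + 238\right) + \frac{1}{112 - 1225}\right)\right) = \left(2 \left(-62\right) \left(-57\right) - 2281\right) \left(-4686 + \left(994 + \frac{1}{-1113}\right)\right) = \left(7068 - 2281\right) \left(-4686 + \left(994 - \frac{1}{1113}\right)\right) = 4787 \left(-4686 + \frac{1106321}{1113}\right) = 4787 \left(- \frac{4109197}{1113}\right) = - \frac{19670726039}{1113}$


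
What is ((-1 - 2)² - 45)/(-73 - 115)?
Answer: 9/47 ≈ 0.19149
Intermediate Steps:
((-1 - 2)² - 45)/(-73 - 115) = ((-3)² - 45)/(-188) = -(9 - 45)/188 = -1/188*(-36) = 9/47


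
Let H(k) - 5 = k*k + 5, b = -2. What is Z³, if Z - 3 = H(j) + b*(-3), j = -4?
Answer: 42875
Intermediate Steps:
H(k) = 10 + k² (H(k) = 5 + (k*k + 5) = 5 + (k² + 5) = 5 + (5 + k²) = 10 + k²)
Z = 35 (Z = 3 + ((10 + (-4)²) - 2*(-3)) = 3 + ((10 + 16) + 6) = 3 + (26 + 6) = 3 + 32 = 35)
Z³ = 35³ = 42875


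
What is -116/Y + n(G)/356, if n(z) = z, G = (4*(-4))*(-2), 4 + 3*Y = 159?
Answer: -29732/13795 ≈ -2.1553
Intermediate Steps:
Y = 155/3 (Y = -4/3 + (⅓)*159 = -4/3 + 53 = 155/3 ≈ 51.667)
G = 32 (G = -16*(-2) = 32)
-116/Y + n(G)/356 = -116/155/3 + 32/356 = -116*3/155 + 32*(1/356) = -348/155 + 8/89 = -29732/13795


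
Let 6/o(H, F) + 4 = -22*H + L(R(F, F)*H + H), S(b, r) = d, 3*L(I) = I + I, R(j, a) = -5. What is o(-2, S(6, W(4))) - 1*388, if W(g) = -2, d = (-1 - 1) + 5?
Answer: -26375/68 ≈ -387.87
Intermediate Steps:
d = 3 (d = -2 + 5 = 3)
L(I) = 2*I/3 (L(I) = (I + I)/3 = (2*I)/3 = 2*I/3)
S(b, r) = 3
o(H, F) = 6/(-4 - 74*H/3) (o(H, F) = 6/(-4 + (-22*H + 2*(-5*H + H)/3)) = 6/(-4 + (-22*H + 2*(-4*H)/3)) = 6/(-4 + (-22*H - 8*H/3)) = 6/(-4 - 74*H/3))
o(-2, S(6, W(4))) - 1*388 = -9/(6 + 37*(-2)) - 1*388 = -9/(6 - 74) - 388 = -9/(-68) - 388 = -9*(-1/68) - 388 = 9/68 - 388 = -26375/68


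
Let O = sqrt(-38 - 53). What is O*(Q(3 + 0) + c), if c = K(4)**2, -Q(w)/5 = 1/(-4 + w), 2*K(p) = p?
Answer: 9*I*sqrt(91) ≈ 85.854*I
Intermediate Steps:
K(p) = p/2
Q(w) = -5/(-4 + w)
c = 4 (c = ((1/2)*4)**2 = 2**2 = 4)
O = I*sqrt(91) (O = sqrt(-91) = I*sqrt(91) ≈ 9.5394*I)
O*(Q(3 + 0) + c) = (I*sqrt(91))*(-5/(-4 + (3 + 0)) + 4) = (I*sqrt(91))*(-5/(-4 + 3) + 4) = (I*sqrt(91))*(-5/(-1) + 4) = (I*sqrt(91))*(-5*(-1) + 4) = (I*sqrt(91))*(5 + 4) = (I*sqrt(91))*9 = 9*I*sqrt(91)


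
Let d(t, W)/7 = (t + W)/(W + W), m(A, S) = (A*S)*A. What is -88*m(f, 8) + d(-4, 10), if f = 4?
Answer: -112619/10 ≈ -11262.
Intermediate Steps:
m(A, S) = S*A²
d(t, W) = 7*(W + t)/(2*W) (d(t, W) = 7*((t + W)/(W + W)) = 7*((W + t)/((2*W))) = 7*((W + t)*(1/(2*W))) = 7*((W + t)/(2*W)) = 7*(W + t)/(2*W))
-88*m(f, 8) + d(-4, 10) = -704*4² + (7/2)*(10 - 4)/10 = -704*16 + (7/2)*(⅒)*6 = -88*128 + 21/10 = -11264 + 21/10 = -112619/10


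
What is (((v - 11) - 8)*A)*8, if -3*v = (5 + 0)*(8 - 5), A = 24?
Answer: -4608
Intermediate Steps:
v = -5 (v = -(5 + 0)*(8 - 5)/3 = -5*3/3 = -⅓*15 = -5)
(((v - 11) - 8)*A)*8 = (((-5 - 11) - 8)*24)*8 = ((-16 - 8)*24)*8 = -24*24*8 = -576*8 = -4608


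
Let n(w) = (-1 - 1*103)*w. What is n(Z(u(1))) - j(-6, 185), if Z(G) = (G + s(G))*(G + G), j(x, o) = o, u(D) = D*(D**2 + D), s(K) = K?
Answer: -1849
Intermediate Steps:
u(D) = D*(D + D**2)
Z(G) = 4*G**2 (Z(G) = (G + G)*(G + G) = (2*G)*(2*G) = 4*G**2)
n(w) = -104*w (n(w) = (-1 - 103)*w = -104*w)
n(Z(u(1))) - j(-6, 185) = -416*(1**2*(1 + 1))**2 - 1*185 = -416*(1*2)**2 - 185 = -416*2**2 - 185 = -416*4 - 185 = -104*16 - 185 = -1664 - 185 = -1849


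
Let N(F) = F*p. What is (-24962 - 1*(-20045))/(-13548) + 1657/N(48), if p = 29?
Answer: 2441125/1571568 ≈ 1.5533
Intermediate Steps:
N(F) = 29*F (N(F) = F*29 = 29*F)
(-24962 - 1*(-20045))/(-13548) + 1657/N(48) = (-24962 - 1*(-20045))/(-13548) + 1657/((29*48)) = (-24962 + 20045)*(-1/13548) + 1657/1392 = -4917*(-1/13548) + 1657*(1/1392) = 1639/4516 + 1657/1392 = 2441125/1571568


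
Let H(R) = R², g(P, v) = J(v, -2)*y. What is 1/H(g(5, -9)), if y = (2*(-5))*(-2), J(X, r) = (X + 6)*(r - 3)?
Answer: 1/90000 ≈ 1.1111e-5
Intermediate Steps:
J(X, r) = (-3 + r)*(6 + X) (J(X, r) = (6 + X)*(-3 + r) = (-3 + r)*(6 + X))
y = 20 (y = -10*(-2) = 20)
g(P, v) = -600 - 100*v (g(P, v) = (-18 - 3*v + 6*(-2) + v*(-2))*20 = (-18 - 3*v - 12 - 2*v)*20 = (-30 - 5*v)*20 = -600 - 100*v)
1/H(g(5, -9)) = 1/((-600 - 100*(-9))²) = 1/((-600 + 900)²) = 1/(300²) = 1/90000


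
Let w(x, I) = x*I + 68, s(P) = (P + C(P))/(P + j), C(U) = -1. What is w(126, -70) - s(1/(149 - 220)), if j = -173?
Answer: -26877410/3071 ≈ -8752.0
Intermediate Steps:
s(P) = (-1 + P)/(-173 + P) (s(P) = (P - 1)/(P - 173) = (-1 + P)/(-173 + P))
w(x, I) = 68 + I*x (w(x, I) = I*x + 68 = 68 + I*x)
w(126, -70) - s(1/(149 - 220)) = (68 - 70*126) - (-1 + 1/(149 - 220))/(-173 + 1/(149 - 220)) = (68 - 8820) - (-1 + 1/(-71))/(-173 + 1/(-71)) = -8752 - (-1 - 1/71)/(-173 - 1/71) = -8752 - (-72)/((-12284/71)*71) = -8752 - (-71)*(-72)/(12284*71) = -8752 - 1*18/3071 = -8752 - 18/3071 = -26877410/3071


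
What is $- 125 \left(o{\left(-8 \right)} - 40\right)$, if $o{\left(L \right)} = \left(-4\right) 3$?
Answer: $6500$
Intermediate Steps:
$o{\left(L \right)} = -12$
$- 125 \left(o{\left(-8 \right)} - 40\right) = - 125 \left(-12 - 40\right) = \left(-125\right) \left(-52\right) = 6500$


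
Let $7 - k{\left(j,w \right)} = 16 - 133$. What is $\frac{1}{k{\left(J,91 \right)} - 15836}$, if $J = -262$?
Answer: $- \frac{1}{15712} \approx -6.3646 \cdot 10^{-5}$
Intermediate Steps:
$k{\left(j,w \right)} = 124$ ($k{\left(j,w \right)} = 7 - \left(16 - 133\right) = 7 - -117 = 7 + 117 = 124$)
$\frac{1}{k{\left(J,91 \right)} - 15836} = \frac{1}{124 - 15836} = \frac{1}{-15712} = - \frac{1}{15712}$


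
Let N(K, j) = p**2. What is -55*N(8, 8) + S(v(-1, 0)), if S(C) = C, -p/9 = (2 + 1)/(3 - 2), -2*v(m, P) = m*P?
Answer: -40095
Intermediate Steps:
v(m, P) = -P*m/2 (v(m, P) = -m*P/2 = -P*m/2)
p = -27 (p = -9*(2 + 1)/(3 - 2) = -27/1 = -27 ≈ -27.000)
N(K, j) = 729 (N(K, j) = (-27)**2 = 729)
-55*N(8, 8) + S(v(-1, 0)) = -55*729 - 1/2*0*(-1) = -40095 + 0 = -40095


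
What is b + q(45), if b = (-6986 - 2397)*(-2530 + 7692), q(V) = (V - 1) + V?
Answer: -48434957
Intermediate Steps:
q(V) = -1 + 2*V (q(V) = (-1 + V) + V = -1 + 2*V)
b = -48435046 (b = -9383*5162 = -48435046)
b + q(45) = -48435046 + (-1 + 2*45) = -48435046 + (-1 + 90) = -48435046 + 89 = -48434957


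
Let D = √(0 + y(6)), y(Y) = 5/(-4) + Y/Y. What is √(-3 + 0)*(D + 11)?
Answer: I*√3*(22 + I)/2 ≈ -0.86602 + 19.053*I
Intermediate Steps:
y(Y) = -¼ (y(Y) = 5*(-¼) + 1 = -5/4 + 1 = -¼)
D = I/2 (D = √(0 - ¼) = √(-¼) = I/2 ≈ 0.5*I)
√(-3 + 0)*(D + 11) = √(-3 + 0)*(I/2 + 11) = √(-3)*(11 + I/2) = (I*√3)*(11 + I/2) = I*√3*(11 + I/2)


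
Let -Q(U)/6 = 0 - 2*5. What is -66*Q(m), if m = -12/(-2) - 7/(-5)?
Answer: -3960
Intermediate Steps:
m = 37/5 (m = -12*(-½) - 7*(-⅕) = 6 + 7/5 = 37/5 ≈ 7.4000)
Q(U) = 60 (Q(U) = -6*(0 - 2*5) = -6*(0 - 10) = -6*(-10) = 60)
-66*Q(m) = -66*60 = -3960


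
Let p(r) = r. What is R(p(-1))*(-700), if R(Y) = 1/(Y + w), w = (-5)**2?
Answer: -175/6 ≈ -29.167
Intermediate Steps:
w = 25
R(Y) = 1/(25 + Y) (R(Y) = 1/(Y + 25) = 1/(25 + Y))
R(p(-1))*(-700) = -700/(25 - 1) = -700/24 = (1/24)*(-700) = -175/6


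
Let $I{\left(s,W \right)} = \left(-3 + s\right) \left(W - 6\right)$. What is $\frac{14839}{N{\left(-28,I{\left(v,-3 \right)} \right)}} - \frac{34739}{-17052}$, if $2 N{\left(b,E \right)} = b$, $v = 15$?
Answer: $- \frac{18039163}{17052} \approx -1057.9$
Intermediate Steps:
$I{\left(s,W \right)} = \left(-6 + W\right) \left(-3 + s\right)$ ($I{\left(s,W \right)} = \left(-3 + s\right) \left(W - 6\right) = \left(-3 + s\right) \left(-6 + W\right) = \left(-6 + W\right) \left(-3 + s\right)$)
$N{\left(b,E \right)} = \frac{b}{2}$
$\frac{14839}{N{\left(-28,I{\left(v,-3 \right)} \right)}} - \frac{34739}{-17052} = \frac{14839}{\frac{1}{2} \left(-28\right)} - \frac{34739}{-17052} = \frac{14839}{-14} - - \frac{34739}{17052} = 14839 \left(- \frac{1}{14}\right) + \frac{34739}{17052} = - \frac{14839}{14} + \frac{34739}{17052} = - \frac{18039163}{17052}$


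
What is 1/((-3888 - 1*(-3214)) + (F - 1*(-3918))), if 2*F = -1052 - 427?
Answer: 2/5009 ≈ 0.00039928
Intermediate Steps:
F = -1479/2 (F = (-1052 - 427)/2 = (½)*(-1479) = -1479/2 ≈ -739.50)
1/((-3888 - 1*(-3214)) + (F - 1*(-3918))) = 1/((-3888 - 1*(-3214)) + (-1479/2 - 1*(-3918))) = 1/((-3888 + 3214) + (-1479/2 + 3918)) = 1/(-674 + 6357/2) = 1/(5009/2) = 2/5009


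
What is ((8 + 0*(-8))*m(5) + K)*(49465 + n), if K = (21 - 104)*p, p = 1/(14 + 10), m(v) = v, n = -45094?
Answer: 1277789/8 ≈ 1.5972e+5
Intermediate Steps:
p = 1/24 ≈ 0.041667
K = -83/24 (K = (21 - 104)*(1/24) = -83*1/24 = -83/24 ≈ -3.4583)
((8 + 0*(-8))*m(5) + K)*(49465 + n) = ((8 + 0*(-8))*5 - 83/24)*(49465 - 45094) = ((8 + 0)*5 - 83/24)*4371 = (8*5 - 83/24)*4371 = (40 - 83/24)*4371 = (877/24)*4371 = 1277789/8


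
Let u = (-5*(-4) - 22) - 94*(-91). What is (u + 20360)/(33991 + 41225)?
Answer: 1807/4701 ≈ 0.38439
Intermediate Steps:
u = 8552 (u = (20 - 22) + 8554 = -2 + 8554 = 8552)
(u + 20360)/(33991 + 41225) = (8552 + 20360)/(33991 + 41225) = 28912/75216 = 28912*(1/75216) = 1807/4701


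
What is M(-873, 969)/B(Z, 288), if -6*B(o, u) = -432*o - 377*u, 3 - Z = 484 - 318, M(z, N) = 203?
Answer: 203/6360 ≈ 0.031918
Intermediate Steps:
Z = -163 (Z = 3 - (484 - 318) = 3 - 1*166 = 3 - 166 = -163)
B(o, u) = 72*o + 377*u/6 (B(o, u) = -(-432*o - 377*u)/6 = 72*o + 377*u/6)
M(-873, 969)/B(Z, 288) = 203/(72*(-163) + (377/6)*288) = 203/(-11736 + 18096) = 203/6360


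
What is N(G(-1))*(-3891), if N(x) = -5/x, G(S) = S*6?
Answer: -6485/2 ≈ -3242.5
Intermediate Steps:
G(S) = 6*S
N(G(-1))*(-3891) = -5/(6*(-1))*(-3891) = -5/(-6)*(-3891) = -5*(-1/6)*(-3891) = (5/6)*(-3891) = -6485/2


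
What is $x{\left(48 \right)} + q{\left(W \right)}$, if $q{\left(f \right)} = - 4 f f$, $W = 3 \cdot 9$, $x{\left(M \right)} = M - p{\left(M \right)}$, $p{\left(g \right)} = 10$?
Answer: $-2878$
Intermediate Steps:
$x{\left(M \right)} = -10 + M$ ($x{\left(M \right)} = M - 10 = -10 + M$)
$W = 27$
$q{\left(f \right)} = - 4 f^{2}$
$x{\left(48 \right)} + q{\left(W \right)} = \left(-10 + 48\right) - 4 \cdot 27^{2} = 38 - 2916 = -2878$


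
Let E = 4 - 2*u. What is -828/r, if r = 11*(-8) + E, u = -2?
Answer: 207/20 ≈ 10.350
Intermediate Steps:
E = 8 (E = 4 - 2*(-2) = 4 + 4 = 8)
r = -80 (r = 11*(-8) + 8 = -88 + 8 = -80)
-828/r = -828/(-80) = -828*(-1/80) = 207/20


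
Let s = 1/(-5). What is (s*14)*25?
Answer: -70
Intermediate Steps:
s = -1/5 ≈ -0.20000
(s*14)*25 = -1/5*14*25 = -14/5*25 = -70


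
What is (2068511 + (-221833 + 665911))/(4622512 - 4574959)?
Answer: 2512589/47553 ≈ 52.838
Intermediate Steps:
(2068511 + (-221833 + 665911))/(4622512 - 4574959) = (2068511 + 444078)/47553 = 2512589*(1/47553) = 2512589/47553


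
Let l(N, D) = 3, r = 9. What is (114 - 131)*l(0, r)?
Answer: -51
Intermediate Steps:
(114 - 131)*l(0, r) = (114 - 131)*3 = -17*3 = -51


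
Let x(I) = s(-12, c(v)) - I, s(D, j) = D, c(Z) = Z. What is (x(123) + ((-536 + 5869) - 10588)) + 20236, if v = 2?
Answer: 14846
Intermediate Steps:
x(I) = -12 - I
(x(123) + ((-536 + 5869) - 10588)) + 20236 = ((-12 - 1*123) + ((-536 + 5869) - 10588)) + 20236 = ((-12 - 123) + (5333 - 10588)) + 20236 = (-135 - 5255) + 20236 = -5390 + 20236 = 14846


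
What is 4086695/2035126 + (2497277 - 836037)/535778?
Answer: 2785196994975/545187869014 ≈ 5.1087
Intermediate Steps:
4086695/2035126 + (2497277 - 836037)/535778 = 4086695*(1/2035126) + 1661240*(1/535778) = 4086695/2035126 + 830620/267889 = 2785196994975/545187869014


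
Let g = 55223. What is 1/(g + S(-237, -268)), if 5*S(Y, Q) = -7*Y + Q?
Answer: 5/277506 ≈ 1.8018e-5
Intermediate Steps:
S(Y, Q) = -7*Y/5 + Q/5 (S(Y, Q) = (-7*Y + Q)/5 = (Q - 7*Y)/5 = -7*Y/5 + Q/5)
1/(g + S(-237, -268)) = 1/(55223 + (-7/5*(-237) + (1/5)*(-268))) = 1/(55223 + (1659/5 - 268/5)) = 1/(55223 + 1391/5) = 1/(277506/5) = 5/277506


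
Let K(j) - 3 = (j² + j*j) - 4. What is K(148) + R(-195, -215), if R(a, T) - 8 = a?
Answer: 43620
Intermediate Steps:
K(j) = -1 + 2*j² (K(j) = 3 + ((j² + j*j) - 4) = 3 + ((j² + j²) - 4) = 3 + (2*j² - 4) = 3 + (-4 + 2*j²) = -1 + 2*j²)
R(a, T) = 8 + a
K(148) + R(-195, -215) = (-1 + 2*148²) + (8 - 195) = (-1 + 2*21904) - 187 = (-1 + 43808) - 187 = 43807 - 187 = 43620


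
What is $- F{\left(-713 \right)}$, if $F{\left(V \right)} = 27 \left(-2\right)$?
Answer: $54$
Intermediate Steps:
$F{\left(V \right)} = -54$
$- F{\left(-713 \right)} = \left(-1\right) \left(-54\right) = 54$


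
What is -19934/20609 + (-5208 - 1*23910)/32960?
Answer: -628558751/339636320 ≈ -1.8507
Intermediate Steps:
-19934/20609 + (-5208 - 1*23910)/32960 = -19934*1/20609 + (-5208 - 23910)*(1/32960) = -19934/20609 - 29118*1/32960 = -19934/20609 - 14559/16480 = -628558751/339636320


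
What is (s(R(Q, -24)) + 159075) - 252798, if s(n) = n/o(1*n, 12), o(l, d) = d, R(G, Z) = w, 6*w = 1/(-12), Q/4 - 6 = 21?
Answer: -80976673/864 ≈ -93723.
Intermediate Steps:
Q = 108 (Q = 24 + 4*21 = 24 + 84 = 108)
w = -1/72 (w = (⅙)/(-12) = (⅙)*(-1/12) = -1/72 ≈ -0.013889)
R(G, Z) = -1/72
s(n) = n/12
(s(R(Q, -24)) + 159075) - 252798 = ((1/12)*(-1/72) + 159075) - 252798 = (-1/864 + 159075) - 252798 = 137440799/864 - 252798 = -80976673/864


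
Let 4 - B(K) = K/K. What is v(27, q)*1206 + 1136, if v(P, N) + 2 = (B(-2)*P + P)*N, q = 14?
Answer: 1822196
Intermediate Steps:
B(K) = 3 (B(K) = 4 - K/K = 4 - 1*1 = 4 - 1 = 3)
v(P, N) = -2 + 4*N*P (v(P, N) = -2 + (3*P + P)*N = -2 + (4*P)*N = -2 + 4*N*P)
v(27, q)*1206 + 1136 = (-2 + 4*14*27)*1206 + 1136 = (-2 + 1512)*1206 + 1136 = 1510*1206 + 1136 = 1821060 + 1136 = 1822196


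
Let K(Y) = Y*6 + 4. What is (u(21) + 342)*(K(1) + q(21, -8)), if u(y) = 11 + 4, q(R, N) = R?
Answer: 11067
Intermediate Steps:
K(Y) = 4 + 6*Y (K(Y) = 6*Y + 4 = 4 + 6*Y)
u(y) = 15
(u(21) + 342)*(K(1) + q(21, -8)) = (15 + 342)*((4 + 6*1) + 21) = 357*((4 + 6) + 21) = 357*(10 + 21) = 357*31 = 11067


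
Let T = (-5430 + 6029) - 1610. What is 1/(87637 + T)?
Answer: 1/86626 ≈ 1.1544e-5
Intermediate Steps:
T = -1011 (T = 599 - 1610 = -1011)
1/(87637 + T) = 1/(87637 - 1011) = 1/86626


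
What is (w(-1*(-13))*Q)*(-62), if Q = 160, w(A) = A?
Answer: -128960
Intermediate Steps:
(w(-1*(-13))*Q)*(-62) = (-1*(-13)*160)*(-62) = (13*160)*(-62) = 2080*(-62) = -128960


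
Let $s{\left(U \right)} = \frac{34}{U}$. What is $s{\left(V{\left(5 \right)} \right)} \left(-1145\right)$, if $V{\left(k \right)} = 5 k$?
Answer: $- \frac{7786}{5} \approx -1557.2$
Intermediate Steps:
$s{\left(V{\left(5 \right)} \right)} \left(-1145\right) = \frac{34}{5 \cdot 5} \left(-1145\right) = \frac{34}{25} \left(-1145\right) = - \frac{7786}{5}$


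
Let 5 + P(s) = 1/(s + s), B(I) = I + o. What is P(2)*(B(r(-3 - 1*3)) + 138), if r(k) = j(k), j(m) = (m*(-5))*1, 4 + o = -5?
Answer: -3021/4 ≈ -755.25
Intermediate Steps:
o = -9 (o = -4 - 5 = -9)
j(m) = -5*m (j(m) = -5*m*1 = -5*m)
r(k) = -5*k
B(I) = -9 + I (B(I) = I - 9 = -9 + I)
P(s) = -5 + 1/(2*s) (P(s) = -5 + 1/(s + s) = -5 + 1/(2*s))
P(2)*(B(r(-3 - 1*3)) + 138) = (-5 + (½)/2)*((-9 - 5*(-3 - 1*3)) + 138) = (-5 + (½)*(½))*((-9 - 5*(-3 - 3)) + 138) = (-5 + ¼)*((-9 - 5*(-6)) + 138) = -19*((-9 + 30) + 138)/4 = -19*(21 + 138)/4 = -19/4*159 = -3021/4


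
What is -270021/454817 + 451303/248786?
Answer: 138082832045/113152102162 ≈ 1.2203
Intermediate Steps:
-270021/454817 + 451303/248786 = 138082832045/113152102162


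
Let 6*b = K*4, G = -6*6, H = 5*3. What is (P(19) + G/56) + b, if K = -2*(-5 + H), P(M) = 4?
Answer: -419/42 ≈ -9.9762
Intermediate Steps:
H = 15
K = -20 (K = -2*(-5 + 15) = -2*10 = -20)
G = -36
b = -40/3 (b = (-20*4)/6 = (⅙)*(-80) = -40/3 ≈ -13.333)
(P(19) + G/56) + b = (4 - 36/56) - 40/3 = (4 - 36*1/56) - 40/3 = (4 - 9/14) - 40/3 = 47/14 - 40/3 = -419/42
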